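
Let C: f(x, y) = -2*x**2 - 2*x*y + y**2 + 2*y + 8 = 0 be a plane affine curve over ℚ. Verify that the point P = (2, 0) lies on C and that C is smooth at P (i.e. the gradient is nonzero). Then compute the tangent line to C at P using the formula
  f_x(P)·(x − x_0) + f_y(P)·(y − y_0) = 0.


Tangent line at P: -8*x - 2*y + 16 = 0.

Step 1: f(2, 0) = 0, so P lies on C.
Step 2: partial derivatives
  f_x(x, y) = -4*x - 2*y, f_y(x, y) = -2*x + 2*y + 2.
  f_x(P) = -8, f_y(P) = -2 (gradient nonzero, so P is smooth).
Step 3: tangent line at P: -8·(x − 2) + -2·(y − 0) = 0.
Expanding: -8*x - 2*y + 16 = 0.


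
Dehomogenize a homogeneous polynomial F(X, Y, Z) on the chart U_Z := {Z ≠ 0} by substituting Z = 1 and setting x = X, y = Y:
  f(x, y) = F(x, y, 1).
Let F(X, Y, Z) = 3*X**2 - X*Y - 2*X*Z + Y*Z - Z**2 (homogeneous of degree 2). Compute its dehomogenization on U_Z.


f(x, y) = 3*x**2 - x*y - 2*x + y - 1

On U_Z we set Z = 1. Each monomial c·X^i·Y^j·Z^k in F becomes c·x^i·y^j·1^k = c·x^i·y^j.
Substituting Z = 1: F(X, Y, 1) = 3*x**2 - x*y - 2*x + y - 1.
Note: deg(f) ≤ deg(F) = 2; strict inequality happens when F is divisible by Z (lost terms).


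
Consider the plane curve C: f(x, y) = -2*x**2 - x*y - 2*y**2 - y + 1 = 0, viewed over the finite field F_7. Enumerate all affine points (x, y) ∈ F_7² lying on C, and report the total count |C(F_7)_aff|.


Affine F_7-points: {(0, 4), (0, 6), (2, 0), (2, 2), (4, 2), (4, 6), (5, 0), (5, 4)}; count = 8.

For each of the 49 pairs (x, y) ∈ F_7², evaluate f(x, y) mod 7. Record the zeros.
  x = 0: [0↦1, 1↦5, 2↦5, 3↦1, 4↦0, 5↦2, 6↦0]  zeros at y ∈ {4, 6}
  x = 1: [0↦6, 1↦2, 2↦1, 3↦3, 4↦1, 5↦2, 6↦6]  zeros at y ∈ ∅
  x = 2: [0↦0, 1↦2, 2↦0, 3↦1, 4↦5, 5↦5, 6↦1]  zeros at y ∈ {0, 2}
  x = 3: [0↦4, 1↦5, 2↦2, 3↦2, 4↦5, 5↦4, 6↦6]  zeros at y ∈ ∅
  x = 4: [0↦4, 1↦4, 2↦0, 3↦6, 4↦1, 5↦6, 6↦0]  zeros at y ∈ {2, 6}
  x = 5: [0↦0, 1↦6, 2↦1, 3↦6, 4↦0, 5↦4, 6↦4]  zeros at y ∈ {0, 4}
  x = 6: [0↦6, 1↦4, 2↦5, 3↦2, 4↦2, 5↦5, 6↦4]  zeros at y ∈ ∅
Collecting zeros: affine points = {(0, 4), (0, 6), (2, 0), (2, 2), (4, 2), (4, 6), (5, 0), (5, 4)}.
Total count |C(F_7)_aff| = 8.


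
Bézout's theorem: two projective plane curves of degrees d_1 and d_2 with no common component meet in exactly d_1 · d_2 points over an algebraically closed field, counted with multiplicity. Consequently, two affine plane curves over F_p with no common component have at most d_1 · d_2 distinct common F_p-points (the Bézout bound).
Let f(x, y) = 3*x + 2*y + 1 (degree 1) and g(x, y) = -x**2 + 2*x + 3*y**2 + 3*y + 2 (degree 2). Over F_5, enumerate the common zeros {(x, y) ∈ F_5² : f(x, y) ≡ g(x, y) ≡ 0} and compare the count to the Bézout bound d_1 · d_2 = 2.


Common zeros: {(0, 2), (4, 1)}; count = 2; Bézout bound = 2.

deg(f) = 1, deg(g) = 2, so Bézout bound = 2.
Scan x ∈ F_5. For each x, list the y ∈ F_5 with f(x, y) ≡ 0 and those with g(x, y) ≡ 0 (mod 5); the common zeros in that column are the intersection.
  x = 0: f ≡ 0 at y ∈ {2}; g ≡ 0 at y ∈ {2}; common: {2}.
  x = 1: f ≡ 0 at y ∈ {3}; g ≡ 0 at y ∈ ∅; common: ∅.
  x = 2: f ≡ 0 at y ∈ {4}; g ≡ 0 at y ∈ {2}; common: ∅.
  x = 3: f ≡ 0 at y ∈ {0}; g ≡ 0 at y ∈ {1, 3}; common: ∅.
  x = 4: f ≡ 0 at y ∈ {1}; g ≡ 0 at y ∈ {1, 3}; common: {1}.
Collecting: common zeros = {(0, 2), (4, 1)}, so the count is 2.
Comparison with the Bézout bound: 2 ≤ 2 = deg(f)·deg(g), as expected for curves with no common component (the bound is attained).


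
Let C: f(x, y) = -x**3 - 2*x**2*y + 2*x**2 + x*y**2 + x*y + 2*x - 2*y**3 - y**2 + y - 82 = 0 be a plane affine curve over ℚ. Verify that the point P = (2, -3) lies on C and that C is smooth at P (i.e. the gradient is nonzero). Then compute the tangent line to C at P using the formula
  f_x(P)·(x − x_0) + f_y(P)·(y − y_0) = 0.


Tangent line at P: 28*x - 65*y - 251 = 0.

Step 1: f(2, -3) = 0, so P lies on C.
Step 2: partial derivatives
  f_x(x, y) = -3*x**2 - 4*x*y + 4*x + y**2 + y + 2, f_y(x, y) = -2*x**2 + 2*x*y + x - 6*y**2 - 2*y + 1.
  f_x(P) = 28, f_y(P) = -65 (gradient nonzero, so P is smooth).
Step 3: tangent line at P: 28·(x − 2) + -65·(y − -3) = 0.
Expanding: 28*x - 65*y - 251 = 0.


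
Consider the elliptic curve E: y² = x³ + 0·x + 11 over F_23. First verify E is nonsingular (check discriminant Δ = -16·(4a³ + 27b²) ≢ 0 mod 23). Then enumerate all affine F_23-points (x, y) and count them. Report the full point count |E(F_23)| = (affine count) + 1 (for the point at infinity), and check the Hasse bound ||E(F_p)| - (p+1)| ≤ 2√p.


Affine points = {(1, 9), (1, 14), (4, 11), (4, 12), (7, 3), (7, 20), (9, 2), (9, 21), (11, 10), (11, 13), (13, 0), (14, 8), (14, 15), (16, 6), (16, 17), (17, 5), (17, 18), (18, 1), (18, 22), (19, 4), (19, 19), (21, 7), (21, 16)}; affine count = 23; |E(F_23)| = 24.

Discriminant check: Δ ∝ 4a³ + 27b² = 4·0³ + 27·11² = 4·0 + 27·121 ≡ 1 (mod 23). Nonzero ⇒ E is nonsingular.
For each x ∈ F_23, compute rhs = x³ + 0·x + 11 mod 23, then count y ∈ F_23 with y² ≡ rhs.
  x = 0: rhs = 11, matching y values: none (0 points).
  x = 1: rhs = 12, matching y values: 9, 14 (2 points).
  x = 2: rhs = 19, matching y values: none (0 points).
  x = 3: rhs = 15, matching y values: none (0 points).
  x = 4: rhs = 6, matching y values: 11, 12 (2 points).
  x = 5: rhs = 21, matching y values: none (0 points).
  x = 6: rhs = 20, matching y values: none (0 points).
  x = 7: rhs = 9, matching y values: 3, 20 (2 points).
  x = 8: rhs = 17, matching y values: none (0 points).
  x = 9: rhs = 4, matching y values: 2, 21 (2 points).
  x = 10: rhs = 22, matching y values: none (0 points).
  x = 11: rhs = 8, matching y values: 10, 13 (2 points).
  x = 12: rhs = 14, matching y values: none (0 points).
  x = 13: rhs = 0, matching y values: 0 (1 points).
  x = 14: rhs = 18, matching y values: 8, 15 (2 points).
  x = 15: rhs = 5, matching y values: none (0 points).
  x = 16: rhs = 13, matching y values: 6, 17 (2 points).
  x = 17: rhs = 2, matching y values: 5, 18 (2 points).
  x = 18: rhs = 1, matching y values: 1, 22 (2 points).
  x = 19: rhs = 16, matching y values: 4, 19 (2 points).
  x = 20: rhs = 7, matching y values: none (0 points).
  x = 21: rhs = 3, matching y values: 7, 16 (2 points).
  x = 22: rhs = 10, matching y values: none (0 points).
Total affine count: 23.
Full point count |E(F_23)| = 23 + 1 = 24.
Hasse bound: |24 − (23+1)| = |0| = 0 ≤ 2√23 ≈ 9.5917 ✓.


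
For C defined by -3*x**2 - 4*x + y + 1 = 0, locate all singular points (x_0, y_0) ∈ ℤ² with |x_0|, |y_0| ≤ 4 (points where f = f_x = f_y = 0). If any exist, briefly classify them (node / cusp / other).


No singular points in the scanned grid; C is smooth there.

Compute partial derivatives:
  f_x = -6*x - 4.
  f_y = 1.
f_y = 1 is a nonzero constant, so f_y never vanishes: no point (x, y) can satisfy f = f_x = f_y = 0. In particular no (x, y) ∈ {−4, ..., 4}² is singular; the curve is smooth.


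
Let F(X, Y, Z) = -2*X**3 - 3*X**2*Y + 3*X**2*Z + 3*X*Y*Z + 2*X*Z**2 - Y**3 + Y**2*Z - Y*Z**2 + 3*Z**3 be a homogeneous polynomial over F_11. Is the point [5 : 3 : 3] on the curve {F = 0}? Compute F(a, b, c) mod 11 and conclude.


F(5,3,3) ≡ 7 (mod 11); P is NOT on the curve.

Evaluate F(5, 3, 3) term-by-term (mod 11).
  -2*X**3 ↦ -2·125·1·1 = -250
  -3*X**2*Y ↦ -3·25·3·1 = -225
  3*X**2*Z ↦ 3·25·1·3 = 225
  3*X*Y*Z ↦ 3·5·3·3 = 135
  2*X*Z**2 ↦ 2·5·1·9 = 90
  -Y**3 ↦ -1·1·27·1 = -27
  Y**2*Z ↦ 1·1·9·3 = 27
  -Y*Z**2 ↦ -1·1·3·9 = -27
  3*Z**3 ↦ 3·1·1·27 = 81
Sum: F(5, 3, 3) = (-250) + (-225) + (225) + (135) + (90) + (-27) + (27) + (-27) + (81) = 29.
Reducing mod 11: 29 ≡ 7 (mod 11).
Since F(a, b, c) ≡ 7 ≠ 0 (mod 11), P does NOT lie on the curve.


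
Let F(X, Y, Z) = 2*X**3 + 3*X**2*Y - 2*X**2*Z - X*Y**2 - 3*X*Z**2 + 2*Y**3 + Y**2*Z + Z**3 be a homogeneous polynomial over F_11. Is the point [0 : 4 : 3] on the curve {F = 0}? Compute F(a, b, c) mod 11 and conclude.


F(0,4,3) ≡ 5 (mod 11); P is NOT on the curve.

Evaluate F(0, 4, 3) term-by-term (mod 11).
  2*X**3 ↦ 2·0·1·1 = 0
  3*X**2*Y ↦ 3·0·4·1 = 0
  -2*X**2*Z ↦ -2·0·1·3 = 0
  -X*Y**2 ↦ -1·0·16·1 = 0
  -3*X*Z**2 ↦ -3·0·1·9 = 0
  2*Y**3 ↦ 2·1·64·1 = 128
  Y**2*Z ↦ 1·1·16·3 = 48
  Z**3 ↦ 1·1·1·27 = 27
Sum: F(0, 4, 3) = (0) + (0) + (0) + (0) + (0) + (128) + (48) + (27) = 203.
Reducing mod 11: 203 ≡ 5 (mod 11).
Since F(a, b, c) ≡ 5 ≠ 0 (mod 11), P does NOT lie on the curve.


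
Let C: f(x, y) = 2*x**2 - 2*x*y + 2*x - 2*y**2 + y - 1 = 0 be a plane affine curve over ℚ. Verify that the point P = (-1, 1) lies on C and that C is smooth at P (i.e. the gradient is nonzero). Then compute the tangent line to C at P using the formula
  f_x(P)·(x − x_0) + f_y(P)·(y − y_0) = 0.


Tangent line at P: -4*x - y - 3 = 0.

Step 1: f(-1, 1) = 0, so P lies on C.
Step 2: partial derivatives
  f_x(x, y) = 4*x - 2*y + 2, f_y(x, y) = -2*x - 4*y + 1.
  f_x(P) = -4, f_y(P) = -1 (gradient nonzero, so P is smooth).
Step 3: tangent line at P: -4·(x − -1) + -1·(y − 1) = 0.
Expanding: -4*x - y - 3 = 0.


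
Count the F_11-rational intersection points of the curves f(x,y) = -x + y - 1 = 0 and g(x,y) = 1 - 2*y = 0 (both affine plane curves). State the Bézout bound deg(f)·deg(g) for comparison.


Common zeros: {(5, 6)}; count = 1; Bézout bound = 1.

deg(f) = 1, deg(g) = 1, so Bézout bound = 1.
Scan x ∈ F_11. For each x, list the y ∈ F_11 with f(x, y) ≡ 0 and those with g(x, y) ≡ 0 (mod 11); the common zeros in that column are the intersection.
  x = 0: f ≡ 0 at y ∈ {1}; g ≡ 0 at y ∈ {6}; common: ∅.
  x = 1: f ≡ 0 at y ∈ {2}; g ≡ 0 at y ∈ {6}; common: ∅.
  x = 2: f ≡ 0 at y ∈ {3}; g ≡ 0 at y ∈ {6}; common: ∅.
  x = 3: f ≡ 0 at y ∈ {4}; g ≡ 0 at y ∈ {6}; common: ∅.
  x = 4: f ≡ 0 at y ∈ {5}; g ≡ 0 at y ∈ {6}; common: ∅.
  x = 5: f ≡ 0 at y ∈ {6}; g ≡ 0 at y ∈ {6}; common: {6}.
  x = 6: f ≡ 0 at y ∈ {7}; g ≡ 0 at y ∈ {6}; common: ∅.
  x = 7: f ≡ 0 at y ∈ {8}; g ≡ 0 at y ∈ {6}; common: ∅.
  x = 8: f ≡ 0 at y ∈ {9}; g ≡ 0 at y ∈ {6}; common: ∅.
  x = 9: f ≡ 0 at y ∈ {10}; g ≡ 0 at y ∈ {6}; common: ∅.
  x = 10: f ≡ 0 at y ∈ {0}; g ≡ 0 at y ∈ {6}; common: ∅.
Collecting: common zeros = {(5, 6)}, so the count is 1.
Comparison with the Bézout bound: 1 ≤ 1 = deg(f)·deg(g), as expected for curves with no common component (the bound is attained).


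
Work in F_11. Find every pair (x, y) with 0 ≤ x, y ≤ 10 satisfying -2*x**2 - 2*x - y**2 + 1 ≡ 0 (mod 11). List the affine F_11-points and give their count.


Affine F_11-points: {(0, 1), (0, 10), (2, 0), (4, 4), (4, 7), (6, 4), (6, 7), (8, 0), (10, 1), (10, 10)}; count = 10.

For each of the 121 pairs (x, y) ∈ F_11², evaluate f(x, y) mod 11. Record the zeros.
  x = 0: [0↦1, 1↦0, 2↦8, 3↦3, 4↦7, 5↦9, 6↦9, 7↦7, 8↦3, 9↦8, 10↦0]  zeros at y ∈ {1, 10}
  x = 1: [0↦8, 1↦7, 2↦4, 3↦10, 4↦3, 5↦5, 6↦5, 7↦3, 8↦10, 9↦4, 10↦7]  zeros at y ∈ ∅
  x = 2: [0↦0, 1↦10, 2↦7, 3↦2, 4↦6, 5↦8, 6↦8, 7↦6, 8↦2, 9↦7, 10↦10]  zeros at y ∈ {0}
  x = 3: [0↦10, 1↦9, 2↦6, 3↦1, 4↦5, 5↦7, 6↦7, 7↦5, 8↦1, 9↦6, 10↦9]  zeros at y ∈ ∅
  x = 4: [0↦5, 1↦4, 2↦1, 3↦7, 4↦0, 5↦2, 6↦2, 7↦0, 8↦7, 9↦1, 10↦4]  zeros at y ∈ {4, 7}
  x = 5: [0↦7, 1↦6, 2↦3, 3↦9, 4↦2, 5↦4, 6↦4, 7↦2, 8↦9, 9↦3, 10↦6]  zeros at y ∈ ∅
  x = 6: [0↦5, 1↦4, 2↦1, 3↦7, 4↦0, 5↦2, 6↦2, 7↦0, 8↦7, 9↦1, 10↦4]  zeros at y ∈ {4, 7}
  x = 7: [0↦10, 1↦9, 2↦6, 3↦1, 4↦5, 5↦7, 6↦7, 7↦5, 8↦1, 9↦6, 10↦9]  zeros at y ∈ ∅
  x = 8: [0↦0, 1↦10, 2↦7, 3↦2, 4↦6, 5↦8, 6↦8, 7↦6, 8↦2, 9↦7, 10↦10]  zeros at y ∈ {0}
  x = 9: [0↦8, 1↦7, 2↦4, 3↦10, 4↦3, 5↦5, 6↦5, 7↦3, 8↦10, 9↦4, 10↦7]  zeros at y ∈ ∅
  x = 10: [0↦1, 1↦0, 2↦8, 3↦3, 4↦7, 5↦9, 6↦9, 7↦7, 8↦3, 9↦8, 10↦0]  zeros at y ∈ {1, 10}
Collecting zeros: affine points = {(0, 1), (0, 10), (2, 0), (4, 4), (4, 7), (6, 4), (6, 7), (8, 0), (10, 1), (10, 10)}.
Total count |C(F_11)_aff| = 10.


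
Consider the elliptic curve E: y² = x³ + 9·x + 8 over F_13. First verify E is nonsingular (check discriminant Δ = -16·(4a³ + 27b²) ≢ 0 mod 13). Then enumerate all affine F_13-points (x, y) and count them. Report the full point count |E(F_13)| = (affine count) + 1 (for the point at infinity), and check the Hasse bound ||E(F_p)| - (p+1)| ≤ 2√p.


Affine points = {(3, 6), (3, 7), (4, 2), (4, 11), (5, 3), (5, 10), (9, 5), (9, 8)}; affine count = 8; |E(F_13)| = 9.

Discriminant check: Δ ∝ 4a³ + 27b² = 4·9³ + 27·8² = 4·729 + 27·64 ≡ 3 (mod 13). Nonzero ⇒ E is nonsingular.
For each x ∈ F_13, compute rhs = x³ + 9·x + 8 mod 13, then count y ∈ F_13 with y² ≡ rhs.
  x = 0: rhs = 8, matching y values: none (0 points).
  x = 1: rhs = 5, matching y values: none (0 points).
  x = 2: rhs = 8, matching y values: none (0 points).
  x = 3: rhs = 10, matching y values: 6, 7 (2 points).
  x = 4: rhs = 4, matching y values: 2, 11 (2 points).
  x = 5: rhs = 9, matching y values: 3, 10 (2 points).
  x = 6: rhs = 5, matching y values: none (0 points).
  x = 7: rhs = 11, matching y values: none (0 points).
  x = 8: rhs = 7, matching y values: none (0 points).
  x = 9: rhs = 12, matching y values: 5, 8 (2 points).
  x = 10: rhs = 6, matching y values: none (0 points).
  x = 11: rhs = 8, matching y values: none (0 points).
  x = 12: rhs = 11, matching y values: none (0 points).
Total affine count: 8.
Full point count |E(F_13)| = 8 + 1 = 9.
Hasse bound: |9 − (13+1)| = |-5| = 5 ≤ 2√13 ≈ 7.2111 ✓.


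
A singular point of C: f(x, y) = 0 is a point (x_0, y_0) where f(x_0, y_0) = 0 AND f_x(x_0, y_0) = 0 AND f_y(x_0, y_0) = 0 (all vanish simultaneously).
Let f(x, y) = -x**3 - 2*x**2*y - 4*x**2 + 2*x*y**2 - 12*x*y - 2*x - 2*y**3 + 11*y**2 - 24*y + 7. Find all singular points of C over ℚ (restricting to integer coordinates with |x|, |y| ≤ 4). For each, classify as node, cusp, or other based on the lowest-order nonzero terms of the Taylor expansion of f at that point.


Singular points: {(-2, 1)}; classification: cusp.

Compute partial derivatives:
  f_x = -3*x**2 - 4*x*y - 8*x + 2*y**2 - 12*y - 2.
  f_y = -2*x**2 + 4*x*y - 12*x - 6*y**2 + 22*y - 24.
Scan x_0 ∈ {−4, ..., 4}. For each x_0, f_y(x_0, y) is a polynomial in y; find its integer roots y ∈ {−4, ..., 4}, then test f_x and f at those candidates.
  x = -4: f_y(-4, y) = -6*y**2 + 6*y - 8; no integer root y with |y| ≤ 4.
  x = -3: f_y(-3, y) = -6*y**2 + 10*y - 6; no integer root y with |y| ≤ 4.
  x = -2: f_y(-2, y) = -6*y**2 + 14*y - 8; vanishes at y ∈ {1}. (-2, 1): f_x = 0, f = 0 — SINGULAR.
  x = -1: f_y(-1, y) = -6*y**2 + 18*y - 14; no integer root y with |y| ≤ 4.
  x = 0: f_y(0, y) = -6*y**2 + 22*y - 24; no integer root y with |y| ≤ 4.
  x = 1: f_y(1, y) = -6*y**2 + 26*y - 38; no integer root y with |y| ≤ 4.
  x = 2: f_y(2, y) = -6*y**2 + 30*y - 56; no integer root y with |y| ≤ 4.
  x = 3: f_y(3, y) = -6*y**2 + 34*y - 78; no integer root y with |y| ≤ 4.
  x = 4: f_y(4, y) = -6*y**2 + 38*y - 104; no integer root y with |y| ≤ 4.
Only singular point on the grid: (-2, 1).
Classify: substitute x = -2 + u, y = 1 + v and expand: f = -u**3 - 2*u**2*v + 2*u*v**2 - 2*v**3 + v**2.
No constant or linear terms (consistent with a singular point). Quadratic part: v**2. Cubic part: -u**3 - 2*u**2*v + 2*u*v**2 - 2*v**3.
The quadratic part v**2 is a perfect square, so there is a single (double) tangent line v = 0, i.e. y = 1. Restricting the cubic part to that line (v = 0) leaves -u**3 ≠ 0, so f is not divisible by v and the branch is v² ≈ u**3 to lowest order — this is a cusp.
Classification: cusp.


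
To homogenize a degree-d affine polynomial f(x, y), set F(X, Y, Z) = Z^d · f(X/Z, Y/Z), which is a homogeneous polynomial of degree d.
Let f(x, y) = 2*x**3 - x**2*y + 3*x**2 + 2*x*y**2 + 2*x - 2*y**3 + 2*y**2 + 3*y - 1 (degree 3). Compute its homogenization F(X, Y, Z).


F(X, Y, Z) = 2*X**3 - X**2*Y + 3*X**2*Z + 2*X*Y**2 + 2*X*Z**2 - 2*Y**3 + 2*Y**2*Z + 3*Y*Z**2 - Z**3

deg(f) = 3.
Substitute x = X/Z, y = Y/Z into f, then multiply by Z^3.
  monomial 2·x^3·y^0 ↦ 2·X^3·Y^0·Z^0.
  monomial -1·x^2·y^1 ↦ -1·X^2·Y^1·Z^0.
  monomial 3·x^2·y^0 ↦ 3·X^2·Y^0·Z^1.
  monomial 2·x^1·y^2 ↦ 2·X^1·Y^2·Z^0.
  monomial 2·x^1·y^0 ↦ 2·X^1·Y^0·Z^2.
  monomial -2·x^0·y^3 ↦ -2·X^0·Y^3·Z^0.
  monomial 2·x^0·y^2 ↦ 2·X^0·Y^2·Z^1.
  monomial 3·x^0·y^1 ↦ 3·X^0·Y^1·Z^2.
  monomial -1·x^0·y^0 ↦ -1·X^0·Y^0·Z^3.
Collecting: F(X, Y, Z) = 2*X**3 - X**2*Y + 3*X**2*Z + 2*X*Y**2 + 2*X*Z**2 - 2*Y**3 + 2*Y**2*Z + 3*Y*Z**2 - Z**3.


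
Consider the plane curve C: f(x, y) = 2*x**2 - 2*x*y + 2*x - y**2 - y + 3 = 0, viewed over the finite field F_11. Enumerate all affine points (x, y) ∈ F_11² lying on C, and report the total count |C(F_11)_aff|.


Affine F_11-points: {(1, 3), (1, 5), (3, 5), (3, 10), (4, 1), (6, 10), (7, 1), (7, 6), (9, 6), (9, 8)}; count = 10.

For each of the 121 pairs (x, y) ∈ F_11², evaluate f(x, y) mod 11. Record the zeros.
  x = 0: [0↦3, 1↦1, 2↦8, 3↦2, 4↦5, 5↦6, 6↦5, 7↦2, 8↦8, 9↦1, 10↦3]  zeros at y ∈ ∅
  x = 1: [0↦7, 1↦3, 2↦8, 3↦0, 4↦1, 5↦0, 6↦8, 7↦3, 8↦7, 9↦9, 10↦9]  zeros at y ∈ {3, 5}
  x = 2: [0↦4, 1↦9, 2↦1, 3↦2, 4↦1, 5↦9, 6↦4, 7↦8, 8↦10, 9↦10, 10↦8]  zeros at y ∈ ∅
  x = 3: [0↦5, 1↦8, 2↦9, 3↦8, 4↦5, 5↦0, 6↦4, 7↦6, 8↦6, 9↦4, 10↦0]  zeros at y ∈ {5, 10}
  x = 4: [0↦10, 1↦0, 2↦10, 3↦7, 4↦2, 5↦6, 6↦8, 7↦8, 8↦6, 9↦2, 10↦7]  zeros at y ∈ {1}
  x = 5: [0↦8, 1↦7, 2↦4, 3↦10, 4↦3, 5↦5, 6↦5, 7↦3, 8↦10, 9↦4, 10↦7]  zeros at y ∈ ∅
  x = 6: [0↦10, 1↦7, 2↦2, 3↦6, 4↦8, 5↦8, 6↦6, 7↦2, 8↦7, 9↦10, 10↦0]  zeros at y ∈ {10}
  x = 7: [0↦5, 1↦0, 2↦4, 3↦6, 4↦6, 5↦4, 6↦0, 7↦5, 8↦8, 9↦9, 10↦8]  zeros at y ∈ {1, 6}
  x = 8: [0↦4, 1↦8, 2↦10, 3↦10, 4↦8, 5↦4, 6↦9, 7↦1, 8↦2, 9↦1, 10↦9]  zeros at y ∈ ∅
  x = 9: [0↦7, 1↦9, 2↦9, 3↦7, 4↦3, 5↦8, 6↦0, 7↦1, 8↦0, 9↦8, 10↦3]  zeros at y ∈ {6, 8}
  x = 10: [0↦3, 1↦3, 2↦1, 3↦8, 4↦2, 5↦5, 6↦6, 7↦5, 8↦2, 9↦8, 10↦1]  zeros at y ∈ ∅
Collecting zeros: affine points = {(1, 3), (1, 5), (3, 5), (3, 10), (4, 1), (6, 10), (7, 1), (7, 6), (9, 6), (9, 8)}.
Total count |C(F_11)_aff| = 10.


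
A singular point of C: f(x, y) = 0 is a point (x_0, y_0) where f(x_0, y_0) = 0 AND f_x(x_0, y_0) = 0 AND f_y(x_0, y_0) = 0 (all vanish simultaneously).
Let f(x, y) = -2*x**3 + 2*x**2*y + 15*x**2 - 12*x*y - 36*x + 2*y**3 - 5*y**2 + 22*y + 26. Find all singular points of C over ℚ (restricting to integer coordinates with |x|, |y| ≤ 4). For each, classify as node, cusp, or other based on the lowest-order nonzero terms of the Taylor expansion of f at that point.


Singular points: {(3, 1)}; classification: node.

Compute partial derivatives:
  f_x = -6*x**2 + 4*x*y + 30*x - 12*y - 36.
  f_y = 2*x**2 - 12*x + 6*y**2 - 10*y + 22.
Scan x_0 ∈ {−4, ..., 4}. For each x_0, f_y(x_0, y) is a polynomial in y; find its integer roots y ∈ {−4, ..., 4}, then test f_x and f at those candidates.
  x = -4: f_y(-4, y) = 6*y**2 - 10*y + 102; no integer root y with |y| ≤ 4.
  x = -3: f_y(-3, y) = 6*y**2 - 10*y + 76; no integer root y with |y| ≤ 4.
  x = -2: f_y(-2, y) = 6*y**2 - 10*y + 54; no integer root y with |y| ≤ 4.
  x = -1: f_y(-1, y) = 6*y**2 - 10*y + 36; no integer root y with |y| ≤ 4.
  x = 0: f_y(0, y) = 6*y**2 - 10*y + 22; no integer root y with |y| ≤ 4.
  x = 1: f_y(1, y) = 6*y**2 - 10*y + 12; no integer root y with |y| ≤ 4.
  x = 2: f_y(2, y) = 6*y**2 - 10*y + 6; no integer root y with |y| ≤ 4.
  x = 3: f_y(3, y) = 6*y**2 - 10*y + 4; vanishes at y ∈ {1}. (3, 1): f_x = 0, f = 0 — SINGULAR.
  x = 4: f_y(4, y) = 6*y**2 - 10*y + 6; no integer root y with |y| ≤ 4.
Only singular point on the grid: (3, 1).
Classify: substitute x = 3 + u, y = 1 + v and expand: f = -2*u**3 + 2*u**2*v - u**2 + 2*v**3 + v**2.
No constant or linear terms (consistent with a singular point). Quadratic part: -u**2 + v**2. Cubic part: -2*u**3 + 2*u**2*v + 2*v**3.
The quadratic part v**2 - u**2 = (v − u)(v + u) splits into two distinct linear factors, so there are two distinct tangent lines y − 1 = ±(x − 3) — this is a node (ordinary double point).
Classification: node.


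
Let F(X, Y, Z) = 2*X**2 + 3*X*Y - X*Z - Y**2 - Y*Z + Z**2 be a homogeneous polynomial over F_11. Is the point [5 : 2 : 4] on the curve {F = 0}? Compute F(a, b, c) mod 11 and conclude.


F(5,2,4) ≡ 9 (mod 11); P is NOT on the curve.

Evaluate F(5, 2, 4) term-by-term (mod 11).
  2*X**2 ↦ 2·25·1·1 = 50
  3*X*Y ↦ 3·5·2·1 = 30
  -X*Z ↦ -1·5·1·4 = -20
  -Y**2 ↦ -1·1·4·1 = -4
  -Y*Z ↦ -1·1·2·4 = -8
  Z**2 ↦ 1·1·1·16 = 16
Sum: F(5, 2, 4) = (50) + (30) + (-20) + (-4) + (-8) + (16) = 64.
Reducing mod 11: 64 ≡ 9 (mod 11).
Since F(a, b, c) ≡ 9 ≠ 0 (mod 11), P does NOT lie on the curve.


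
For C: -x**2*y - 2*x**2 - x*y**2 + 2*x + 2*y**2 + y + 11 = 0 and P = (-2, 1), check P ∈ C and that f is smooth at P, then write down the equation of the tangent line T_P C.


Tangent line at P: 13*x + 5*y + 21 = 0.

Step 1: f(-2, 1) = 0, so P lies on C.
Step 2: partial derivatives
  f_x(x, y) = -2*x*y - 4*x - y**2 + 2, f_y(x, y) = -x**2 - 2*x*y + 4*y + 1.
  f_x(P) = 13, f_y(P) = 5 (gradient nonzero, so P is smooth).
Step 3: tangent line at P: 13·(x − -2) + 5·(y − 1) = 0.
Expanding: 13*x + 5*y + 21 = 0.


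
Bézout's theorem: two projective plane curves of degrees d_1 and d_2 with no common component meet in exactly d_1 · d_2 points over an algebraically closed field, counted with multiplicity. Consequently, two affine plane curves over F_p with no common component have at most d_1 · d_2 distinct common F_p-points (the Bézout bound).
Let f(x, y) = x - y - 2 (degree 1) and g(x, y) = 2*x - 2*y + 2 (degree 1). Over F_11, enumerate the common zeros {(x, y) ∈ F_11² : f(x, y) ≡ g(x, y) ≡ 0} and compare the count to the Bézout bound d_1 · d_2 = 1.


Common zeros: ∅; count = 0; Bézout bound = 1.

deg(f) = 1, deg(g) = 1, so Bézout bound = 1.
Scan x ∈ F_11. For each x, list the y ∈ F_11 with f(x, y) ≡ 0 and those with g(x, y) ≡ 0 (mod 11); the common zeros in that column are the intersection.
  x = 0: f ≡ 0 at y ∈ {9}; g ≡ 0 at y ∈ {1}; common: ∅.
  x = 1: f ≡ 0 at y ∈ {10}; g ≡ 0 at y ∈ {2}; common: ∅.
  x = 2: f ≡ 0 at y ∈ {0}; g ≡ 0 at y ∈ {3}; common: ∅.
  x = 3: f ≡ 0 at y ∈ {1}; g ≡ 0 at y ∈ {4}; common: ∅.
  x = 4: f ≡ 0 at y ∈ {2}; g ≡ 0 at y ∈ {5}; common: ∅.
  x = 5: f ≡ 0 at y ∈ {3}; g ≡ 0 at y ∈ {6}; common: ∅.
  x = 6: f ≡ 0 at y ∈ {4}; g ≡ 0 at y ∈ {7}; common: ∅.
  x = 7: f ≡ 0 at y ∈ {5}; g ≡ 0 at y ∈ {8}; common: ∅.
  x = 8: f ≡ 0 at y ∈ {6}; g ≡ 0 at y ∈ {9}; common: ∅.
  x = 9: f ≡ 0 at y ∈ {7}; g ≡ 0 at y ∈ {10}; common: ∅.
  x = 10: f ≡ 0 at y ∈ {8}; g ≡ 0 at y ∈ {0}; common: ∅.
Collecting: common zeros = ∅, so the count is 0.
Comparison with the Bézout bound: 0 ≤ 1 = deg(f)·deg(g), as expected for curves with no common component (the affine F_11-count falls short of the bound because intersections may lie at infinity, over extension fields, or carry multiplicity).


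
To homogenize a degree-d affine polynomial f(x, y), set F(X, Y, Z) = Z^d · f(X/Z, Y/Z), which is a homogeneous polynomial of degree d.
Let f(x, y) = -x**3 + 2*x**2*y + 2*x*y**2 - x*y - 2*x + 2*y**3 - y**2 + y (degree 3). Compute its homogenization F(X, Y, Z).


F(X, Y, Z) = -X**3 + 2*X**2*Y + 2*X*Y**2 - X*Y*Z - 2*X*Z**2 + 2*Y**3 - Y**2*Z + Y*Z**2

deg(f) = 3.
Substitute x = X/Z, y = Y/Z into f, then multiply by Z^3.
  monomial -1·x^3·y^0 ↦ -1·X^3·Y^0·Z^0.
  monomial 2·x^2·y^1 ↦ 2·X^2·Y^1·Z^0.
  monomial 2·x^1·y^2 ↦ 2·X^1·Y^2·Z^0.
  monomial -1·x^1·y^1 ↦ -1·X^1·Y^1·Z^1.
  monomial -2·x^1·y^0 ↦ -2·X^1·Y^0·Z^2.
  monomial 2·x^0·y^3 ↦ 2·X^0·Y^3·Z^0.
  monomial -1·x^0·y^2 ↦ -1·X^0·Y^2·Z^1.
  monomial 1·x^0·y^1 ↦ 1·X^0·Y^1·Z^2.
Collecting: F(X, Y, Z) = -X**3 + 2*X**2*Y + 2*X*Y**2 - X*Y*Z - 2*X*Z**2 + 2*Y**3 - Y**2*Z + Y*Z**2.


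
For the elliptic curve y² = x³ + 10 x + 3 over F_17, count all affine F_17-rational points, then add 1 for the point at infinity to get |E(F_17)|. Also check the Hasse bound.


Affine points = {(3, 3), (3, 14), (5, 5), (5, 12), (7, 5), (7, 12), (8, 0), (10, 7), (10, 10), (11, 4), (11, 13), (12, 7), (12, 10), (13, 1), (13, 16), (15, 3), (15, 14), (16, 3), (16, 14)}; affine count = 19; |E(F_17)| = 20.

Discriminant check: Δ ∝ 4a³ + 27b² = 4·10³ + 27·3² = 4·1000 + 27·9 ≡ 10 (mod 17). Nonzero ⇒ E is nonsingular.
For each x ∈ F_17, compute rhs = x³ + 10·x + 3 mod 17, then count y ∈ F_17 with y² ≡ rhs.
  x = 0: rhs = 3, matching y values: none (0 points).
  x = 1: rhs = 14, matching y values: none (0 points).
  x = 2: rhs = 14, matching y values: none (0 points).
  x = 3: rhs = 9, matching y values: 3, 14 (2 points).
  x = 4: rhs = 5, matching y values: none (0 points).
  x = 5: rhs = 8, matching y values: 5, 12 (2 points).
  x = 6: rhs = 7, matching y values: none (0 points).
  x = 7: rhs = 8, matching y values: 5, 12 (2 points).
  x = 8: rhs = 0, matching y values: 0 (1 points).
  x = 9: rhs = 6, matching y values: none (0 points).
  x = 10: rhs = 15, matching y values: 7, 10 (2 points).
  x = 11: rhs = 16, matching y values: 4, 13 (2 points).
  x = 12: rhs = 15, matching y values: 7, 10 (2 points).
  x = 13: rhs = 1, matching y values: 1, 16 (2 points).
  x = 14: rhs = 14, matching y values: none (0 points).
  x = 15: rhs = 9, matching y values: 3, 14 (2 points).
  x = 16: rhs = 9, matching y values: 3, 14 (2 points).
Total affine count: 19.
Full point count |E(F_17)| = 19 + 1 = 20.
Hasse bound: |20 − (17+1)| = |2| = 2 ≤ 2√17 ≈ 8.2462 ✓.


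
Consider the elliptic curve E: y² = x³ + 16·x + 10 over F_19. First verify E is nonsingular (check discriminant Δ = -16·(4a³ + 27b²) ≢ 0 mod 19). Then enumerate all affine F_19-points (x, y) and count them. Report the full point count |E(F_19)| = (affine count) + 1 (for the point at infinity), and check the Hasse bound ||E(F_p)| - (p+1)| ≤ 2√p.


Affine points = {(3, 3), (3, 16), (4, 9), (4, 10), (5, 5), (5, 14), (7, 3), (7, 16), (8, 2), (8, 17), (9, 3), (9, 16), (10, 7), (10, 12), (11, 4), (11, 15), (12, 7), (12, 12), (16, 7), (16, 12)}; affine count = 20; |E(F_19)| = 21.

Discriminant check: Δ ∝ 4a³ + 27b² = 4·16³ + 27·10² = 4·4096 + 27·100 ≡ 8 (mod 19). Nonzero ⇒ E is nonsingular.
For each x ∈ F_19, compute rhs = x³ + 16·x + 10 mod 19, then count y ∈ F_19 with y² ≡ rhs.
  x = 0: rhs = 10, matching y values: none (0 points).
  x = 1: rhs = 8, matching y values: none (0 points).
  x = 2: rhs = 12, matching y values: none (0 points).
  x = 3: rhs = 9, matching y values: 3, 16 (2 points).
  x = 4: rhs = 5, matching y values: 9, 10 (2 points).
  x = 5: rhs = 6, matching y values: 5, 14 (2 points).
  x = 6: rhs = 18, matching y values: none (0 points).
  x = 7: rhs = 9, matching y values: 3, 16 (2 points).
  x = 8: rhs = 4, matching y values: 2, 17 (2 points).
  x = 9: rhs = 9, matching y values: 3, 16 (2 points).
  x = 10: rhs = 11, matching y values: 7, 12 (2 points).
  x = 11: rhs = 16, matching y values: 4, 15 (2 points).
  x = 12: rhs = 11, matching y values: 7, 12 (2 points).
  x = 13: rhs = 2, matching y values: none (0 points).
  x = 14: rhs = 14, matching y values: none (0 points).
  x = 15: rhs = 15, matching y values: none (0 points).
  x = 16: rhs = 11, matching y values: 7, 12 (2 points).
  x = 17: rhs = 8, matching y values: none (0 points).
  x = 18: rhs = 12, matching y values: none (0 points).
Total affine count: 20.
Full point count |E(F_19)| = 20 + 1 = 21.
Hasse bound: |21 − (19+1)| = |1| = 1 ≤ 2√19 ≈ 8.7178 ✓.


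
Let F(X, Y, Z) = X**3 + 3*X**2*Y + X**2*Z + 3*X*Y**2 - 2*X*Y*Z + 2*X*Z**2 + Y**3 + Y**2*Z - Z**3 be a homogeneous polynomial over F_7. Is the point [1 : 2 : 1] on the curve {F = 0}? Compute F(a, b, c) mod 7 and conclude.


F(1,2,1) ≡ 1 (mod 7); P is NOT on the curve.

Evaluate F(1, 2, 1) term-by-term (mod 7).
  X**3 ↦ 1·1·1·1 = 1
  3*X**2*Y ↦ 3·1·2·1 = 6
  X**2*Z ↦ 1·1·1·1 = 1
  3*X*Y**2 ↦ 3·1·4·1 = 12
  -2*X*Y*Z ↦ -2·1·2·1 = -4
  2*X*Z**2 ↦ 2·1·1·1 = 2
  Y**3 ↦ 1·1·8·1 = 8
  Y**2*Z ↦ 1·1·4·1 = 4
  -Z**3 ↦ -1·1·1·1 = -1
Sum: F(1, 2, 1) = (1) + (6) + (1) + (12) + (-4) + (2) + (8) + (4) + (-1) = 29.
Reducing mod 7: 29 ≡ 1 (mod 7).
Since F(a, b, c) ≡ 1 ≠ 0 (mod 7), P does NOT lie on the curve.


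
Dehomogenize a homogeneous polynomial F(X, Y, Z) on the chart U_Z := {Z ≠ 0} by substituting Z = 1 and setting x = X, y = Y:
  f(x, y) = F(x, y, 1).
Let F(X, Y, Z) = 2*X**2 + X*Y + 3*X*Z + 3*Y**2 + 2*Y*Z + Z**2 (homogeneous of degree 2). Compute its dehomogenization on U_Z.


f(x, y) = 2*x**2 + x*y + 3*x + 3*y**2 + 2*y + 1

On U_Z we set Z = 1. Each monomial c·X^i·Y^j·Z^k in F becomes c·x^i·y^j·1^k = c·x^i·y^j.
Substituting Z = 1: F(X, Y, 1) = 2*x**2 + x*y + 3*x + 3*y**2 + 2*y + 1.
Note: deg(f) ≤ deg(F) = 2; strict inequality happens when F is divisible by Z (lost terms).


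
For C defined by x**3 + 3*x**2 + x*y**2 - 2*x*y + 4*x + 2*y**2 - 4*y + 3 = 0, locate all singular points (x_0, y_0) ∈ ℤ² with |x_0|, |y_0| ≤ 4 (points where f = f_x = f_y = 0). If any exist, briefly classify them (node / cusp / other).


Singular points: {(-1, 1)}; classification: cusp.

Compute partial derivatives:
  f_x = 3*x**2 + 6*x + y**2 - 2*y + 4.
  f_y = 2*x*y - 2*x + 4*y - 4.
Scan x_0 ∈ {−4, ..., 4}. For each x_0, f_y(x_0, y) is a polynomial in y; find its integer roots y ∈ {−4, ..., 4}, then test f_x and f at those candidates.
  x = -4: f_y(-4, y) = 4 - 4*y; vanishes at y ∈ {1}. (-4, 1): f_x = 27 ≠ 0.
  x = -3: f_y(-3, y) = 2 - 2*y; vanishes at y ∈ {1}. (-3, 1): f_x = 12 ≠ 0.
  x = -2: f_y(-2, y) = 0; vanishes at y ∈ {-4, -3, -2, -1, 0, 1, 2, 3, 4}. (-2, -4): f_x = 28 ≠ 0; (-2, -3): f_x = 19 ≠ 0; (-2, -2): f_x = 12 ≠ 0; (-2, -1): f_x = 7 ≠ 0; (-2, 0): f_x = 4 ≠ 0; (-2, 1): f_x = 3 ≠ 0; (-2, 2): f_x = 4 ≠ 0; (-2, 3): f_x = 7 ≠ 0; (-2, 4): f_x = 12 ≠ 0.
  x = -1: f_y(-1, y) = 2*y - 2; vanishes at y ∈ {1}. (-1, 1): f_x = 0, f = 0 — SINGULAR.
  x = 0: f_y(0, y) = 4*y - 4; vanishes at y ∈ {1}. (0, 1): f_x = 3 ≠ 0.
  x = 1: f_y(1, y) = 6*y - 6; vanishes at y ∈ {1}. (1, 1): f_x = 12 ≠ 0.
  x = 2: f_y(2, y) = 8*y - 8; vanishes at y ∈ {1}. (2, 1): f_x = 27 ≠ 0.
  x = 3: f_y(3, y) = 10*y - 10; vanishes at y ∈ {1}. (3, 1): f_x = 48 ≠ 0.
  x = 4: f_y(4, y) = 12*y - 12; vanishes at y ∈ {1}. (4, 1): f_x = 75 ≠ 0.
Only singular point on the grid: (-1, 1).
Classify: substitute x = -1 + u, y = 1 + v and expand: f = u**3 + u*v**2 + v**2.
No constant or linear terms (consistent with a singular point). Quadratic part: v**2. Cubic part: u**3 + u*v**2.
The quadratic part v**2 is a perfect square, so there is a single (double) tangent line v = 0, i.e. y = 1. Restricting the cubic part to that line (v = 0) leaves u**3 ≠ 0, so f is not divisible by v and the branch is v² ≈ -u**3 to lowest order — this is a cusp.
Classification: cusp.


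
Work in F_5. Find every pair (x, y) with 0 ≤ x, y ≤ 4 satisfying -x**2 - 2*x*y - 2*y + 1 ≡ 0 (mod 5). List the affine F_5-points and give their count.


Affine F_5-points: {(0, 3), (1, 0), (2, 2), (3, 4), (4, 0), (4, 1), (4, 2), (4, 3), (4, 4)}; count = 9.

For each of the 25 pairs (x, y) ∈ F_5², evaluate f(x, y) mod 5. Record the zeros.
  x = 0: [0↦1, 1↦4, 2↦2, 3↦0, 4↦3]  zeros at y ∈ {3}
  x = 1: [0↦0, 1↦1, 2↦2, 3↦3, 4↦4]  zeros at y ∈ {0}
  x = 2: [0↦2, 1↦1, 2↦0, 3↦4, 4↦3]  zeros at y ∈ {2}
  x = 3: [0↦2, 1↦4, 2↦1, 3↦3, 4↦0]  zeros at y ∈ {4}
  x = 4: [0↦0, 1↦0, 2↦0, 3↦0, 4↦0]  zeros at y ∈ {0, 1, 2, 3, 4}
Collecting zeros: affine points = {(0, 3), (1, 0), (2, 2), (3, 4), (4, 0), (4, 1), (4, 2), (4, 3), (4, 4)}.
Total count |C(F_5)_aff| = 9.


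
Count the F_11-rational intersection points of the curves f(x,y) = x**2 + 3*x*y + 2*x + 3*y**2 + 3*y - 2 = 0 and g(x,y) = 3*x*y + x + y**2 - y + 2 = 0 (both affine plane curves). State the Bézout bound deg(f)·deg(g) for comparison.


Common zeros: {(0, 5), (2, 10)}; count = 2; Bézout bound = 4.

deg(f) = 2, deg(g) = 2, so Bézout bound = 4.
Scan x ∈ F_11. For each x, list the y ∈ F_11 with f(x, y) ≡ 0 and those with g(x, y) ≡ 0 (mod 11); the common zeros in that column are the intersection.
  x = 0: f ≡ 0 at y ∈ {5}; g ≡ 0 at y ∈ {5, 7}; common: {5}.
  x = 1: f ≡ 0 at y ∈ ∅; g ≡ 0 at y ∈ {2, 7}; common: ∅.
  x = 2: f ≡ 0 at y ∈ {9, 10}; g ≡ 0 at y ∈ {7, 10}; common: {10}.
  x = 3: f ≡ 0 at y ∈ ∅; g ≡ 0 at y ∈ {7}; common: ∅.
  x = 4: f ≡ 0 at y ∈ {0, 6}; g ≡ 0 at y ∈ {4, 7}; common: ∅.
  x = 5: f ≡ 0 at y ∈ {0, 5}; g ≡ 0 at y ∈ {1, 7}; common: ∅.
  x = 6: f ≡ 0 at y ∈ ∅; g ≡ 0 at y ∈ {7, 9}; common: ∅.
  x = 7: f ≡ 0 at y ∈ {1, 2}; g ≡ 0 at y ∈ {6, 7}; common: ∅.
  x = 8: f ≡ 0 at y ∈ ∅; g ≡ 0 at y ∈ {3, 7}; common: ∅.
  x = 9: f ≡ 0 at y ∈ {6}; g ≡ 0 at y ∈ {0, 7}; common: ∅.
  x = 10: f ≡ 0 at y ∈ {1, 10}; g ≡ 0 at y ∈ {7, 8}; common: ∅.
Collecting: common zeros = {(0, 5), (2, 10)}, so the count is 2.
Comparison with the Bézout bound: 2 ≤ 4 = deg(f)·deg(g), as expected for curves with no common component (the affine F_11-count falls short of the bound because intersections may lie at infinity, over extension fields, or carry multiplicity).


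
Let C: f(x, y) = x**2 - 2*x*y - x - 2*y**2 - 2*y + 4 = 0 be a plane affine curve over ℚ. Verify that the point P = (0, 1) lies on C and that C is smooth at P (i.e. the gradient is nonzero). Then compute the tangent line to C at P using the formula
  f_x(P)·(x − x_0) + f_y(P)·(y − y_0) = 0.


Tangent line at P: -3*x - 6*y + 6 = 0.

Step 1: f(0, 1) = 0, so P lies on C.
Step 2: partial derivatives
  f_x(x, y) = 2*x - 2*y - 1, f_y(x, y) = -2*x - 4*y - 2.
  f_x(P) = -3, f_y(P) = -6 (gradient nonzero, so P is smooth).
Step 3: tangent line at P: -3·(x − 0) + -6·(y − 1) = 0.
Expanding: -3*x - 6*y + 6 = 0.


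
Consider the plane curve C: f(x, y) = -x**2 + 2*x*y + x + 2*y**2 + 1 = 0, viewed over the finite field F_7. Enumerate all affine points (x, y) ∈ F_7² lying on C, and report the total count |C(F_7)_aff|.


Affine F_7-points: {(5, 1)}; count = 1.

For each of the 49 pairs (x, y) ∈ F_7², evaluate f(x, y) mod 7. Record the zeros.
  x = 0: [0↦1, 1↦3, 2↦2, 3↦5, 4↦5, 5↦2, 6↦3]  zeros at y ∈ ∅
  x = 1: [0↦1, 1↦5, 2↦6, 3↦4, 4↦6, 5↦5, 6↦1]  zeros at y ∈ ∅
  x = 2: [0↦6, 1↦5, 2↦1, 3↦1, 4↦5, 5↦6, 6↦4]  zeros at y ∈ ∅
  x = 3: [0↦2, 1↦3, 2↦1, 3↦3, 4↦2, 5↦5, 6↦5]  zeros at y ∈ ∅
  x = 4: [0↦3, 1↦6, 2↦6, 3↦3, 4↦4, 5↦2, 6↦4]  zeros at y ∈ ∅
  x = 5: [0↦2, 1↦0, 2↦2, 3↦1, 4↦4, 5↦4, 6↦1]  zeros at y ∈ {1}
  x = 6: [0↦6, 1↦6, 2↦3, 3↦4, 4↦2, 5↦4, 6↦3]  zeros at y ∈ ∅
Collecting zeros: affine points = {(5, 1)}.
Total count |C(F_7)_aff| = 1.


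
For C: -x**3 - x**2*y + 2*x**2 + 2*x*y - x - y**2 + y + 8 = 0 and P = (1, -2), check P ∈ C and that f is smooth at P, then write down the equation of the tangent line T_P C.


Tangent line at P: 6*y + 12 = 0.

Step 1: f(1, -2) = 0, so P lies on C.
Step 2: partial derivatives
  f_x(x, y) = -3*x**2 - 2*x*y + 4*x + 2*y - 1, f_y(x, y) = -x**2 + 2*x - 2*y + 1.
  f_x(P) = 0, f_y(P) = 6 (gradient nonzero, so P is smooth).
Step 3: tangent line at P: 0·(x − 1) + 6·(y − -2) = 0.
Expanding: 6*y + 12 = 0.


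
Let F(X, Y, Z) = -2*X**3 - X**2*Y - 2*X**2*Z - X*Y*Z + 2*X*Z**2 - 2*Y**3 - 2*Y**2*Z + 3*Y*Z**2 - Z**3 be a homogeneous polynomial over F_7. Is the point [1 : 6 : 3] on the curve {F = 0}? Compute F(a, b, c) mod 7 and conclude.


F(1,6,3) ≡ 5 (mod 7); P is NOT on the curve.

Evaluate F(1, 6, 3) term-by-term (mod 7).
  -2*X**3 ↦ -2·1·1·1 = -2
  -X**2*Y ↦ -1·1·6·1 = -6
  -2*X**2*Z ↦ -2·1·1·3 = -6
  -X*Y*Z ↦ -1·1·6·3 = -18
  2*X*Z**2 ↦ 2·1·1·9 = 18
  -2*Y**3 ↦ -2·1·216·1 = -432
  -2*Y**2*Z ↦ -2·1·36·3 = -216
  3*Y*Z**2 ↦ 3·1·6·9 = 162
  -Z**3 ↦ -1·1·1·27 = -27
Sum: F(1, 6, 3) = (-2) + (-6) + (-6) + (-18) + (18) + (-432) + (-216) + (162) + (-27) = -527.
Reducing mod 7: -527 ≡ 5 (mod 7).
Since F(a, b, c) ≡ 5 ≠ 0 (mod 7), P does NOT lie on the curve.


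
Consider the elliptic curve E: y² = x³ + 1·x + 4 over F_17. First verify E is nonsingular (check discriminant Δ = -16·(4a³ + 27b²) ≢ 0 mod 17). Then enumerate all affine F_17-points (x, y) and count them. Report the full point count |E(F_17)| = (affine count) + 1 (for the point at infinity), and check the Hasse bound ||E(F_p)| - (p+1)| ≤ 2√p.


Affine points = {(0, 2), (0, 15), (3, 0), (4, 2), (4, 15), (5, 7), (5, 10), (13, 2), (13, 15), (14, 5), (14, 12), (16, 6), (16, 11)}; affine count = 13; |E(F_17)| = 14.

Discriminant check: Δ ∝ 4a³ + 27b² = 4·1³ + 27·4² = 4·1 + 27·16 ≡ 11 (mod 17). Nonzero ⇒ E is nonsingular.
For each x ∈ F_17, compute rhs = x³ + 1·x + 4 mod 17, then count y ∈ F_17 with y² ≡ rhs.
  x = 0: rhs = 4, matching y values: 2, 15 (2 points).
  x = 1: rhs = 6, matching y values: none (0 points).
  x = 2: rhs = 14, matching y values: none (0 points).
  x = 3: rhs = 0, matching y values: 0 (1 points).
  x = 4: rhs = 4, matching y values: 2, 15 (2 points).
  x = 5: rhs = 15, matching y values: 7, 10 (2 points).
  x = 6: rhs = 5, matching y values: none (0 points).
  x = 7: rhs = 14, matching y values: none (0 points).
  x = 8: rhs = 14, matching y values: none (0 points).
  x = 9: rhs = 11, matching y values: none (0 points).
  x = 10: rhs = 11, matching y values: none (0 points).
  x = 11: rhs = 3, matching y values: none (0 points).
  x = 12: rhs = 10, matching y values: none (0 points).
  x = 13: rhs = 4, matching y values: 2, 15 (2 points).
  x = 14: rhs = 8, matching y values: 5, 12 (2 points).
  x = 15: rhs = 11, matching y values: none (0 points).
  x = 16: rhs = 2, matching y values: 6, 11 (2 points).
Total affine count: 13.
Full point count |E(F_17)| = 13 + 1 = 14.
Hasse bound: |14 − (17+1)| = |-4| = 4 ≤ 2√17 ≈ 8.2462 ✓.


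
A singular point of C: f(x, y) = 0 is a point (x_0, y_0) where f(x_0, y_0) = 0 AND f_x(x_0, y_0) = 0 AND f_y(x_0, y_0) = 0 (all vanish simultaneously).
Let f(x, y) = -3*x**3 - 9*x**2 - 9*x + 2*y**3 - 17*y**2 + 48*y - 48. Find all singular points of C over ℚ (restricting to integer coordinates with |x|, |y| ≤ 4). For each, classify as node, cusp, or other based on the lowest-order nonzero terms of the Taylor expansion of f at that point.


Singular points: {(-1, 3)}; classification: cusp.

Compute partial derivatives:
  f_x = -9*x**2 - 18*x - 9.
  f_y = 6*y**2 - 34*y + 48.
Scan x_0 ∈ {−4, ..., 4}. For each x_0, f_y(x_0, y) is a polynomial in y; find its integer roots y ∈ {−4, ..., 4}, then test f_x and f at those candidates.
  x = -4: f_y(-4, y) = 6*y**2 - 34*y + 48; vanishes at y ∈ {3}. (-4, 3): f_x = -81 ≠ 0.
  x = -3: f_y(-3, y) = 6*y**2 - 34*y + 48; vanishes at y ∈ {3}. (-3, 3): f_x = -36 ≠ 0.
  x = -2: f_y(-2, y) = 6*y**2 - 34*y + 48; vanishes at y ∈ {3}. (-2, 3): f_x = -9 ≠ 0.
  x = -1: f_y(-1, y) = 6*y**2 - 34*y + 48; vanishes at y ∈ {3}. (-1, 3): f_x = 0, f = 0 — SINGULAR.
  x = 0: f_y(0, y) = 6*y**2 - 34*y + 48; vanishes at y ∈ {3}. (0, 3): f_x = -9 ≠ 0.
  x = 1: f_y(1, y) = 6*y**2 - 34*y + 48; vanishes at y ∈ {3}. (1, 3): f_x = -36 ≠ 0.
  x = 2: f_y(2, y) = 6*y**2 - 34*y + 48; vanishes at y ∈ {3}. (2, 3): f_x = -81 ≠ 0.
  x = 3: f_y(3, y) = 6*y**2 - 34*y + 48; vanishes at y ∈ {3}. (3, 3): f_x = -144 ≠ 0.
  x = 4: f_y(4, y) = 6*y**2 - 34*y + 48; vanishes at y ∈ {3}. (4, 3): f_x = -225 ≠ 0.
Only singular point on the grid: (-1, 3).
Classify: substitute x = -1 + u, y = 3 + v and expand: f = -3*u**3 + 2*v**3 + v**2.
No constant or linear terms (consistent with a singular point). Quadratic part: v**2. Cubic part: -3*u**3 + 2*v**3.
The quadratic part v**2 is a perfect square, so there is a single (double) tangent line v = 0, i.e. y = 3. Restricting the cubic part to that line (v = 0) leaves -3*u**3 ≠ 0, so f is not divisible by v and the branch is v² ≈ 3*u**3 to lowest order — this is a cusp.
Classification: cusp.
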